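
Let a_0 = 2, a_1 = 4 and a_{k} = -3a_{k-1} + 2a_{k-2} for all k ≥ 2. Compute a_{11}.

816080

The ordinary generating function has denominator 1 + 3q - 2q^2.
Iterating the recurrence: a_0,…,a_{11} = 2, 4, -8, 32, -112, 400, -1424, 5072, -18064, 64336, -229136, 816080.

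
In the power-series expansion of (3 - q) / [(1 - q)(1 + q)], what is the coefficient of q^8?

3

Partial fractions give a closed form: a_n = (1)·1^n + (2)·(-1)^n.
At n = 8: a_8 = 3.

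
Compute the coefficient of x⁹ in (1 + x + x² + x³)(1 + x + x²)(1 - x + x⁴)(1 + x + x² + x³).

(1 + x + x² + x³) has coefficients 1,1,1,1 for degrees 0…3.
(1 + x + x²) has coefficients 1,1,1,0,0,0,0,0,0,0 for degrees 0…9.
Multiplying by (1 - x + x⁴) gives running coefficients 1,0,0,-1,1,1,1,0,0,0 for degrees 0…9.
Finally multiplying by (1 + x + x² + x³), the product of all factors after the first has coefficients 1,1,1,0,0,1,2,3,2,1 for degrees 0…9.
[x⁹] = 1·1 + 1·2 + 1·3 + 1·2 = 8.

8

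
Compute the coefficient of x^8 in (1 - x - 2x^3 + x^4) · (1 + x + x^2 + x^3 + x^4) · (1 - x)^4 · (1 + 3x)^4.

-24

(1 - x - 2x^3 + x^4) has coefficients 1,-1,0,-2,1 for degrees 0…4.
(1 + x + x^2 + x^3 + x^4) has coefficients 1,1,1,1,1,0,0,0,0 for degrees 0…8.
Multiplying by (1 - x)^4 gives running coefficients 1,-3,3,-1,0,-1,3,-3,1 for degrees 0…8.
Finally multiplying by (1 + 3x)^4, the product of all factors after the first has coefficients 1,9,21,-19,-93,26,126,-102,19 for degrees 0…8.
[x^8] = 1·19 − 1·(-102) − 2·26 + 1·(-93) = -24.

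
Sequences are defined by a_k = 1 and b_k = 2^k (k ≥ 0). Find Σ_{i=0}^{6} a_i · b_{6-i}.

127

Write out a_i and b_{6-i} for i = 0,…,6 and sum the products.
Σ = 1·64 + 1·32 + 1·16 + 1·8 + 1·4 + 1·2 + 1·1 = 127.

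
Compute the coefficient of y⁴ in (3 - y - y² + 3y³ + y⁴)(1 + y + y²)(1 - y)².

(3 - y - y² + 3y³ + y⁴) has coefficients 3,-1,-1,3,1 for degrees 0…4.
(1 + y + y²) has coefficients 1,1,1,0,0 for degrees 0…4.
Finally multiplying by (1 - y)², the product of all factors after the first has coefficients 1,-1,0,-1,1 for degrees 0…4.
[y⁴] = 3·1 − 1·(-1) − 1·0 + 3·(-1) + 1·1 = 2.

2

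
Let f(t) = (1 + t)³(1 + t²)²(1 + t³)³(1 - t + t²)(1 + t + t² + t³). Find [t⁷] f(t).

(1 + t)³ has coefficients 1,3,3,1 for degrees 0…3.
(1 + t²)² has coefficients 1,0,2,0,1,0,0,0 for degrees 0…7.
Multiplying by (1 + t³)³ gives running coefficients 1,0,2,3,1,6,3,3 for degrees 0…7.
Multiplying by (1 - t + t²) gives running coefficients 1,-1,3,1,0,8,-2,6 for degrees 0…7.
Finally multiplying by (1 + t + t² + t³), the product of all factors after the first has coefficients 1,0,3,4,3,12,7,12 for degrees 0…7.
[t⁷] = 1·12 + 3·7 + 3·12 + 1·3 = 72.

72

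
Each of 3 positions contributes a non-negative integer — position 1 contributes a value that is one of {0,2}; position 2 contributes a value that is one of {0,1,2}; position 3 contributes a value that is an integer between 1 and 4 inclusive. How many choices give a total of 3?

4

The generating function for the choices is (1 + t^2)·(1 + t + t^2)·(t + t^2 + t^3 + t^4); the count is [t^3].
(1 + t^2) has coefficients 1,0,1 for degrees 0…2.
(1 + t + t^2) has coefficients 1,1,1,0 for degrees 0…3.
Finally multiplying by (t + t^2 + t^3 + t^4), the product of all factors after the first has coefficients 0,1,2,3 for degrees 0…3.
[t^3] = 1·3 + 1·1 = 4.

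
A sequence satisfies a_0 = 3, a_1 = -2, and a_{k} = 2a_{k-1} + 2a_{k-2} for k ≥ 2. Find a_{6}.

The ordinary generating function has denominator 1 - 2z - 2z^2.
Iterating the recurrence: a_0,…,a_{6} = 3, -2, 2, 0, 4, 8, 24.

24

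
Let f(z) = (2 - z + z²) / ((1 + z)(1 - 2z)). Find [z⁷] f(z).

The denominator gives the recurrence a_n = a_(n−1) + 2a_(n−2) for n ≥ 3; the numerator fixes a_0 = 2, a_1 = 1, a_2 = 6.
Iterating: 2, 1, 6, 8, 20, 36, 76, 148, so a_7 = 148.

148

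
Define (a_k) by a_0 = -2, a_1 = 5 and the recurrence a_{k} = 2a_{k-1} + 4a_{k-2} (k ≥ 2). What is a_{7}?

2112

The ordinary generating function has denominator 1 - 2t - 4t^2.
Iterating the recurrence: a_0,…,a_{7} = -2, 5, 2, 24, 56, 208, 640, 2112.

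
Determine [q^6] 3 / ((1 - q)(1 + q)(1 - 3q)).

Partial fractions give a closed form: a_n = (-3/4)·1^n + (3/8)·(-1)^n + (27/8)·3^n.
At n = 6: a_6 = 2460.

2460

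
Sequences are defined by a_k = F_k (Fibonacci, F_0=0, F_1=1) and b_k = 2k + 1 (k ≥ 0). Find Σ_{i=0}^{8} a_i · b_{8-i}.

Write out a_i and b_{8-i} for i = 0,…,8 and sum the products.
Σ = 0·17 + 1·15 + 1·13 + 2·11 + 3·9 + 5·7 + 8·5 + 13·3 + 21·1 = 212.

212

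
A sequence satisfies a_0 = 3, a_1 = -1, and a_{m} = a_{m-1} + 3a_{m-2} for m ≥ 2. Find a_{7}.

The ordinary generating function has denominator 1 - q - 3q^2.
Iterating the recurrence: a_0,…,a_{7} = 3, -1, 8, 5, 29, 44, 131, 263.

263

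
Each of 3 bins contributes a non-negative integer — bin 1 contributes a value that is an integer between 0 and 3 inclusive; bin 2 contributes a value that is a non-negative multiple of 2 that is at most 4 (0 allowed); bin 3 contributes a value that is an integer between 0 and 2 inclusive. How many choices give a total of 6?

The generating function for the choices is (1 + q + q^2 + q^3)·(1 + q^2 + q^4)·(1 + q + q^2); the count is [q^6].
(1 + q + q^2 + q^3) has coefficients 1,1,1,1 for degrees 0…3.
(1 + q^2 + q^4) has coefficients 1,0,1,0,1,0,0 for degrees 0…6.
Finally multiplying by (1 + q + q^2), the product of all factors after the first has coefficients 1,1,2,1,2,1,1 for degrees 0…6.
[q^6] = 1·1 + 1·1 + 1·2 + 1·1 = 5.

5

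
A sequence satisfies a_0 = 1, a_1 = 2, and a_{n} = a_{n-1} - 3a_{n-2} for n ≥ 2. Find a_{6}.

The ordinary generating function has denominator 1 - z + 3z^2.
Iterating the recurrence: a_0,…,a_{6} = 1, 2, -1, -7, -4, 17, 29.

29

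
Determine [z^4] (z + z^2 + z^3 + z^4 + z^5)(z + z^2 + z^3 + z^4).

3

(z + z^2 + z^3 + z^4 + z^5) has coefficients 0,1,1,1,1 for degrees 0…4.
(z + z^2 + z^3 + z^4) has coefficients 0,1,1,1,1 for degrees 0…4.
[z^4] = 1·1 + 1·1 + 1·1 + 1·0 = 3.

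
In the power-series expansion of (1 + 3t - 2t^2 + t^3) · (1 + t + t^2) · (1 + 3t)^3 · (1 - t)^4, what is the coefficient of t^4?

-102

(1 + 3t - 2t^2 + t^3) has coefficients 1,3,-2,1 for degrees 0…3.
(1 + t + t^2) has coefficients 1,1,1,0,0 for degrees 0…4.
Multiplying by (1 + 3t)^3 gives running coefficients 1,10,37,63,54 for degrees 0…4.
Finally multiplying by (1 - t)^4, the product of all factors after the first has coefficients 1,6,3,-29,-15 for degrees 0…4.
[t^4] = 1·(-15) + 3·(-29) − 2·3 + 1·6 = -102.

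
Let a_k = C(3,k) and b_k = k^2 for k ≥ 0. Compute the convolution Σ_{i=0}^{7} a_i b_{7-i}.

248

Write out a_i and b_{7-i} for i = 0,…,7 and sum the products.
Σ = 1·49 + 3·36 + 3·25 + 1·16 + 0·9 + 0·4 + 0·1 + 0·0 = 248.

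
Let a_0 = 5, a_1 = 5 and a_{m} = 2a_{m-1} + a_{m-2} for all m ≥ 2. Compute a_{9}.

The ordinary generating function has denominator 1 - 2z - z^2.
Iterating the recurrence: a_0,…,a_{9} = 5, 5, 15, 35, 85, 205, 495, 1195, 2885, 6965.

6965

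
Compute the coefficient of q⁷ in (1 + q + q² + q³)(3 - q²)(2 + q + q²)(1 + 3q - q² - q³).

(1 + q + q² + q³) has coefficients 1,1,1,1 for degrees 0…3.
(3 - q²) has coefficients 3,0,-1,0,0,0,0,0 for degrees 0…7.
Multiplying by (2 + q + q²) gives running coefficients 6,3,1,-1,-1,0,0,0 for degrees 0…7.
Finally multiplying by (1 + 3q - q² - q³), the product of all factors after the first has coefficients 6,21,4,-7,-8,-3,2,1 for degrees 0…7.
[q⁷] = 1·1 + 1·2 + 1·(-3) + 1·(-8) = -8.

-8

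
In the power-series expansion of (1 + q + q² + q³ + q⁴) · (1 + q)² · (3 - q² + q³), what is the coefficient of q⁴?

11

(1 + q + q² + q³ + q⁴) has coefficients 1,1,1,1,1 for degrees 0…4.
(1 + q)² has coefficients 1,2,1,0,0 for degrees 0…4.
Finally multiplying by (3 - q² + q³), the product of all factors after the first has coefficients 3,6,2,-1,1 for degrees 0…4.
[q⁴] = 1·1 + 1·(-1) + 1·2 + 1·6 + 1·3 = 11.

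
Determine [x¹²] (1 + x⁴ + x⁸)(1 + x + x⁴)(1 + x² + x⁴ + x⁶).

(1 + x⁴ + x⁸) has coefficients 1,0,0,0,1,0,0,0,1 for degrees 0…8.
(1 + x + x⁴) has coefficients 1,1,0,0,1,0,0,0,0,0,0,0,0 for degrees 0…12.
Finally multiplying by (1 + x² + x⁴ + x⁶), the product of all factors after the first has coefficients 1,1,1,1,2,1,2,1,1,0,1,0,0 for degrees 0…12.
[x¹²] = 1·0 + 1·1 + 1·2 = 3.

3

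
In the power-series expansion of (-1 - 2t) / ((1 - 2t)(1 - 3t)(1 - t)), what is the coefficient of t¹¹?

The denominator gives the recurrence a_n = 6a_(n−1) − 11a_(n−2) + 6a_(n−3) for n ≥ 3; the numerator fixes a_0 = -1, a_1 = -8, a_2 = -37.
Iterating: -1, -8, -37, -140, -481, -1568, -4957, -15380, -47161, -143528, -434677, -1312220, so a_11 = -1312220.

-1312220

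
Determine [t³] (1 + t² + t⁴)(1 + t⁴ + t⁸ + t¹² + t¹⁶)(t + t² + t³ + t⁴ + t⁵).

2

(1 + t² + t⁴) has coefficients 1,0,1,0 for degrees 0…3.
(1 + t⁴ + t⁸ + t¹² + t¹⁶) has coefficients 1,0,0,0 for degrees 0…3.
Finally multiplying by (t + t² + t³ + t⁴ + t⁵), the product of all factors after the first has coefficients 0,1,1,1 for degrees 0…3.
[t³] = 1·1 + 1·1 = 2.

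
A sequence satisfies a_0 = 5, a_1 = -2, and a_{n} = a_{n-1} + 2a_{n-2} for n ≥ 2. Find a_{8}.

260

The ordinary generating function has denominator 1 - z - 2z^2.
Iterating the recurrence: a_0,…,a_{8} = 5, -2, 8, 4, 20, 28, 68, 124, 260.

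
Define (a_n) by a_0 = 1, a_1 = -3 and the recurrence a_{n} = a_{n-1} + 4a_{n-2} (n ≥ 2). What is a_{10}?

The ordinary generating function has denominator 1 - t - 4t^2.
Iterating the recurrence: a_0,…,a_{10} = 1, -3, 1, -11, -7, -51, -79, -283, -599, -1731, -4127.

-4127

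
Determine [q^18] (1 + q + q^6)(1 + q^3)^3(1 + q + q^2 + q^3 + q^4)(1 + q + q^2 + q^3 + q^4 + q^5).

(1 + q + q^6) has coefficients 1,1,0,0,0,0,1 for degrees 0…6.
(1 + q^3)^3 has coefficients 1,0,0,3,0,0,3,0,0,1,0,0,0,0,0,0,0,0,0 for degrees 0…18.
Multiplying by (1 + q + q^2 + q^3 + q^4) gives running coefficients 1,1,1,4,4,3,6,6,3,4,4,1,1,1,0,0,0,0,0 for degrees 0…18.
Finally multiplying by (1 + q + q^2 + q^3 + q^4 + q^5), the product of all factors after the first has coefficients 1,2,3,7,11,14,19,24,26,26,26,24,19,14,11,7,3,2,1 for degrees 0…18.
[q^18] = 1·1 + 1·2 + 1·19 = 22.

22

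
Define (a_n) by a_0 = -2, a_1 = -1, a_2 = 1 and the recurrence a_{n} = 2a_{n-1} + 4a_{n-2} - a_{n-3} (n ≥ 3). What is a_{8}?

The ordinary generating function has denominator 1 - 2t - 4t^2 + t^3.
Iterating the recurrence: a_0,…,a_{8} = -2, -1, 1, 0, 5, 9, 38, 107, 357.

357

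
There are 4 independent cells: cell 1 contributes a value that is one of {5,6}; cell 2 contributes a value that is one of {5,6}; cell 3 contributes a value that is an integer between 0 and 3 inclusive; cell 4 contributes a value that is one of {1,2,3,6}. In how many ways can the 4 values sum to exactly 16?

9

The generating function for the choices is (y⁵ + y⁶)·(y⁵ + y⁶)·(1 + y + y² + y³)·(y + y² + y³ + y⁶); the count is [y¹⁶].
(y⁵ + y⁶) has coefficients 0,0,0,0,0,1,1 for degrees 0…6.
(y⁵ + y⁶) has coefficients 0,0,0,0,0,1,1,0,0,0,0,0,0,0,0,0,0 for degrees 0…16.
Multiplying by (1 + y + y² + y³) gives running coefficients 0,0,0,0,0,1,2,2,2,1,0,0,0,0,0,0,0 for degrees 0…16.
Finally multiplying by (y + y² + y³ + y⁶), the product of all factors after the first has coefficients 0,0,0,0,0,0,1,3,5,6,5,4,3,2,2,1,0 for degrees 0…16.
[y¹⁶] = 1·4 + 1·5 = 9.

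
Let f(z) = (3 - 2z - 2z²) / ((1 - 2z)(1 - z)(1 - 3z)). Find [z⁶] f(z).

Partial fractions give a closed form: a_n = (-6)·2^n + (-1/2)·1^n + (19/2)·3^n.
At n = 6: a_6 = 6541.

6541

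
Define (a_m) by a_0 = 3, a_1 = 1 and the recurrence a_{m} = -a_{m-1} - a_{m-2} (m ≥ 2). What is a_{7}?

The ordinary generating function has denominator 1 + y + y^2.
Iterating the recurrence: a_0,…,a_{7} = 3, 1, -4, 3, 1, -4, 3, 1.

1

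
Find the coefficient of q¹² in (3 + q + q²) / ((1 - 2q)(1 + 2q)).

The denominator gives the recurrence a_n = 4a_(n−2) for n ≥ 3; the numerator fixes a_0 = 3, a_1 = 1, a_2 = 13.
Iterating: 3, 1, 13, 4, 52, 16, 208, 64, 832, 256, 3328, 1024, 13312, so a_12 = 13312.

13312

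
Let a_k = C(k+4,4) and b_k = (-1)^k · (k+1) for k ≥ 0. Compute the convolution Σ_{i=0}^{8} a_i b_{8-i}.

175

Write out a_i and b_{8-i} for i = 0,…,8 and sum the products.
Σ = 1·9 + 5·(-8) + 15·7 + 35·(-6) + 70·5 + 126·(-4) + 210·3 + 330·(-2) + 495·1 = 175.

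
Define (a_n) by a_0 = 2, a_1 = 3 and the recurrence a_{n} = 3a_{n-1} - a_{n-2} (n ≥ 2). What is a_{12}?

The ordinary generating function has denominator 1 - 3z + z^2.
Iterating the recurrence: a_0,…,a_{12} = 2, 3, 7, 18, 47, 123, 322, 843, 2207, 5778, 15127, 39603, 103682.

103682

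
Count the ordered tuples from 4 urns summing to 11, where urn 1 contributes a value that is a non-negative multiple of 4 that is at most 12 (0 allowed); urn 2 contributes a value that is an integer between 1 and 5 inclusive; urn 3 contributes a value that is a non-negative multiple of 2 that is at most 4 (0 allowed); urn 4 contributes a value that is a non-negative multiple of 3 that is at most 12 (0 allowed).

12

The generating function for the choices is (1 + q^4 + q^8 + q^12)·(q + q^2 + q^3 + q^4 + q^5)·(1 + q^2 + q^4)·(1 + q^3 + q^6 + q^9 + q^12); the count is [q^11].
(1 + q^4 + q^8 + q^12) has coefficients 1,0,0,0,1,0,0,0,1,0,0,0 for degrees 0…11.
(q + q^2 + q^3 + q^4 + q^5) has coefficients 0,1,1,1,1,1,0,0,0,0,0,0 for degrees 0…11.
Multiplying by (1 + q^2 + q^4) gives running coefficients 0,1,1,2,2,3,2,2,1,1,0,0 for degrees 0…11.
Finally multiplying by (1 + q^3 + q^6 + q^9 + q^12), the product of all factors after the first has coefficients 0,1,1,2,3,4,4,5,5,5,5,5 for degrees 0…11.
[q^11] = 1·5 + 1·5 + 1·2 = 12.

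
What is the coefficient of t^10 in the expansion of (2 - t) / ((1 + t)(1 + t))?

The denominator gives the recurrence a_n = −2a_(n−1) − a_(n−2) for n ≥ 2; the numerator fixes a_0 = 2, a_1 = -5.
Iterating: 2, -5, 8, -11, 14, -17, 20, -23, 26, -29, 32, so a_10 = 32.

32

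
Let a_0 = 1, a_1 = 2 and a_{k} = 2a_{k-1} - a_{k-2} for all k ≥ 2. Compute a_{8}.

9

The ordinary generating function has denominator 1 - 2x + x^2.
Iterating the recurrence: a_0,…,a_{8} = 1, 2, 3, 4, 5, 6, 7, 8, 9.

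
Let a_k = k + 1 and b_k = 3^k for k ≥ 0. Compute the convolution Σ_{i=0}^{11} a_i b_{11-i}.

398574

Write out a_i and b_{11-i} for i = 0,…,11 and sum the products.
Σ = 1·177147 + 2·59049 + 3·19683 + 4·6561 + 5·2187 + 6·729 + 7·243 + 8·81 + 9·27 + 10·9 + 11·3 + 12·1 = 398574.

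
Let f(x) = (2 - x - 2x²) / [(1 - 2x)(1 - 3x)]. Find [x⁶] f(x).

3031

The denominator gives the recurrence a_n = 5a_(n−1) − 6a_(n−2) for n ≥ 3; the numerator fixes a_0 = 2, a_1 = 9, a_2 = 31.
Iterating: 2, 9, 31, 101, 319, 989, 3031, so a_6 = 3031.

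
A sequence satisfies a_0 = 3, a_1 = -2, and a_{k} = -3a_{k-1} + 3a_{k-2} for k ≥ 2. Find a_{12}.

The ordinary generating function has denominator 1 + 3z - 3z^2.
Iterating the recurrence: a_0,…,a_{12} = 3, -2, 15, -51, 198, -747, 2835, -10746, 40743, -154467, 585630, -2220291, 8417763.

8417763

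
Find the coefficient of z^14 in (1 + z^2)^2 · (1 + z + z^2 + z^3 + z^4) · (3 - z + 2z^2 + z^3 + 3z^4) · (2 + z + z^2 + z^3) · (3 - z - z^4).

-77

(1 + z^2)^2 has coefficients 1,0,2,0,1 for degrees 0…4.
(1 + z + z^2 + z^3 + z^4) has coefficients 1,1,1,1,1,0,0,0,0,0,0,0,0,0,0 for degrees 0…14.
Multiplying by (3 - z + 2z^2 + z^3 + 3z^4) gives running coefficients 3,2,4,5,8,5,6,4,3,0,0,0,0,0,0 for degrees 0…14.
Multiplying by (2 + z + z^2 + z^3) gives running coefficients 6,7,13,19,27,27,30,27,21,13,7,3,0,0,0 for degrees 0…14.
Finally multiplying by (3 - z - z^4), the product of all factors after the first has coefficients 18,15,32,44,56,47,50,32,9,-9,-22,-25,-24,-13,-7 for degrees 0…14.
[z^14] = 1·(-7) + 2·(-24) + 1·(-22) = -77.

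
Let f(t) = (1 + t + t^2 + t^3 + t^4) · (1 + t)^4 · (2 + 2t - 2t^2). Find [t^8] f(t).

-10

(1 + t + t^2 + t^3 + t^4) has coefficients 1,1,1,1,1 for degrees 0…4.
(1 + t)^4 has coefficients 1,4,6,4,1,0,0,0,0 for degrees 0…8.
Finally multiplying by (2 + 2t - 2t^2), the product of all factors after the first has coefficients 2,10,18,12,-2,-6,-2,0,0 for degrees 0…8.
[t^8] = 1·0 + 1·0 + 1·(-2) + 1·(-6) + 1·(-2) = -10.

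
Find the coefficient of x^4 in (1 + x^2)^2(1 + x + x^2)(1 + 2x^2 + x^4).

10

(1 + x^2)^2 has coefficients 1,0,2,0,1 for degrees 0…4.
(1 + x + x^2) has coefficients 1,1,1,0,0 for degrees 0…4.
Finally multiplying by (1 + 2x^2 + x^4), the product of all factors after the first has coefficients 1,1,3,2,3 for degrees 0…4.
[x^4] = 1·3 + 2·3 + 1·1 = 10.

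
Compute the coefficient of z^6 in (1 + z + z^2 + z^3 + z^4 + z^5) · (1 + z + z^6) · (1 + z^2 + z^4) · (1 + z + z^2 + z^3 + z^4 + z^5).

(1 + z + z^2 + z^3 + z^4 + z^5) has coefficients 1,1,1,1,1,1 for degrees 0…5.
(1 + z + z^6) has coefficients 1,1,0,0,0,0,1 for degrees 0…6.
Multiplying by (1 + z^2 + z^4) gives running coefficients 1,1,1,1,1,1,1 for degrees 0…6.
Finally multiplying by (1 + z + z^2 + z^3 + z^4 + z^5), the product of all factors after the first has coefficients 1,2,3,4,5,6,6 for degrees 0…6.
[z^6] = 1·6 + 1·6 + 1·5 + 1·4 + 1·3 + 1·2 = 26.

26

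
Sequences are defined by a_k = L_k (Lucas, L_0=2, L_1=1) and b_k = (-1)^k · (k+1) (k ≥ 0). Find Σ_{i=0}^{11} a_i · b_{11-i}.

The convolution is the x^11 coefficient of A(x)B(x).
Σ = 2·(-12) + 1·11 + 3·(-10) + 4·9 + 7·(-8) + 11·7 + 18·(-6) + 29·5 + 47·(-4) + 76·3 + 123·(-2) + 199·1 = 44.

44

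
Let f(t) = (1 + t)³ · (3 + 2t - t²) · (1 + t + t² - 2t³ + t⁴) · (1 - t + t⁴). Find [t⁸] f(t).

(1 + t)³ has coefficients 1,3,3,1 for degrees 0…3.
(3 + 2t - t²) has coefficients 3,2,-1,0,0,0,0,0,0 for degrees 0…8.
Multiplying by (1 + t + t² - 2t³ + t⁴) gives running coefficients 3,5,4,-5,-2,4,-1,0,0 for degrees 0…8.
Finally multiplying by (1 - t + t⁴), the product of all factors after the first has coefficients 3,2,-1,-9,6,11,-1,-4,-2 for degrees 0…8.
[t⁸] = 1·(-2) + 3·(-4) + 3·(-1) + 1·11 = -6.

-6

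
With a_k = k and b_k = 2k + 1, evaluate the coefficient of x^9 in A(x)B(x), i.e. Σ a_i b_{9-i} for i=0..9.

Write out a_i and b_{9-i} for i = 0,…,9 and sum the products.
Σ = 0·19 + 1·17 + 2·15 + 3·13 + 4·11 + 5·9 + 6·7 + 7·5 + 8·3 + 9·1 = 285.

285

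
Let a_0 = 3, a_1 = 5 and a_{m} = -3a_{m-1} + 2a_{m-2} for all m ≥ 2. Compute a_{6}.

-1641

The ordinary generating function has denominator 1 + 3z - 2z^2.
Iterating the recurrence: a_0,…,a_{6} = 3, 5, -9, 37, -129, 461, -1641.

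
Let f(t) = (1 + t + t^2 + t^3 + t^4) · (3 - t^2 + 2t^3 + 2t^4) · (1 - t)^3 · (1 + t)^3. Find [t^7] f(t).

(1 + t + t^2 + t^3 + t^4) has coefficients 1,1,1,1,1 for degrees 0…4.
(3 - t^2 + 2t^3 + 2t^4) has coefficients 3,0,-1,2,2,0,0,0 for degrees 0…7.
Multiplying by (1 - t)^3 gives running coefficients 3,-9,8,2,-7,1,4,-2 for degrees 0…7.
Finally multiplying by (1 + t)^3, the product of all factors after the first has coefficients 3,0,-10,2,14,-6,-12,6 for degrees 0…7.
[t^7] = 1·6 + 1·(-12) + 1·(-6) + 1·14 + 1·2 = 4.

4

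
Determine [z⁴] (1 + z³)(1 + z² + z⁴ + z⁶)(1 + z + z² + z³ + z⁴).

(1 + z³) has coefficients 1,0,0,1 for degrees 0…3.
(1 + z² + z⁴ + z⁶) has coefficients 1,0,1,0,1 for degrees 0…4.
Finally multiplying by (1 + z + z² + z³ + z⁴), the product of all factors after the first has coefficients 1,1,2,2,3 for degrees 0…4.
[z⁴] = 1·3 + 1·1 = 4.

4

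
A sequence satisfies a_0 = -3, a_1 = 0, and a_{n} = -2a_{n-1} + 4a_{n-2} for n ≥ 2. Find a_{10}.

-104448

The ordinary generating function has denominator 1 + 2x - 4x^2.
Iterating the recurrence: a_0,…,a_{10} = -3, 0, -12, 24, -96, 288, -960, 3072, -9984, 32256, -104448.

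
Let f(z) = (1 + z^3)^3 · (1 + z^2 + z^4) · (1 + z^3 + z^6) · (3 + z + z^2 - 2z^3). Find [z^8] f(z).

(1 + z^3)^3 has coefficients 1,0,0,3,0,0,3,0,0 for degrees 0…8.
(1 + z^2 + z^4) has coefficients 1,0,1,0,1,0,0,0,0 for degrees 0…8.
Multiplying by (1 + z^3 + z^6) gives running coefficients 1,0,1,1,1,1,1,1,1 for degrees 0…8.
Finally multiplying by (3 + z + z^2 - 2z^3), the product of all factors after the first has coefficients 3,1,4,2,5,3,3,3,3 for degrees 0…8.
[z^8] = 1·3 + 3·3 + 3·4 = 24.

24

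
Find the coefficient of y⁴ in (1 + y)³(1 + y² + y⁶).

(1 + y)³ has coefficients 1,3,3,1 for degrees 0…3.
(1 + y² + y⁶) has coefficients 1,0,1,0,0 for degrees 0…4.
[y⁴] = 1·0 + 3·0 + 3·1 + 1·0 = 3.

3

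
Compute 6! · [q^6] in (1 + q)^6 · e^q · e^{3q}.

The EGF product rule gives c_6 = Σ_{k_1+k_2+k_3=6} C(6; k_1,k_2,k_3) · ∏ g_i(k_i), where (1+q)^6 gives the falling factorial (6)_k; e^q gives (1)^k; e^{3q} gives (3)^k.
g_1(k) for k = 0…6: 1, 6, 30, 120, 360, 720, 720.
g_2(k) for k = 0…6: 1, 1, 1, 1, 1, 1, 1.
g_3(k) for k = 0…6: 1, 3, 9, 27, 81, 243, 729.
First combine the last two factors: h(k) = Σ_j C(k,j)·g_2(j)·g_3(k−j) for k = 0…6: 1, 4, 16, 64, 256, 1024, 4096.
c_6 = Σ_k C(6,k)·g_1(k)·h(6−k) = 1·1·4096 + 6·6·1024 + 15·30·256 + 20·120·64 + 15·360·16 + 6·720·4 + 1·720·1 = 4096 + 36864 + 115200 + 153600 + 86400 + 17280 + 720 = 414160.

414160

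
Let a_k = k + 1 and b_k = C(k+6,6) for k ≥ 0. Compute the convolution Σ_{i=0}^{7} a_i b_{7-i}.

Write out a_i and b_{7-i} for i = 0,…,7 and sum the products.
Σ = 1·1716 + 2·924 + 3·462 + 4·210 + 5·84 + 6·28 + 7·7 + 8·1 = 6435.

6435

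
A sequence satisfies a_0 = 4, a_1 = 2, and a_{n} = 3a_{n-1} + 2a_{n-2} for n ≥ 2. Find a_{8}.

26662

The ordinary generating function has denominator 1 - 3z - 2z^2.
Iterating the recurrence: a_0,…,a_{8} = 4, 2, 14, 46, 166, 590, 2102, 7486, 26662.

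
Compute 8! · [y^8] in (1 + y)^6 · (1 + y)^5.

The EGF product rule gives c_8 = Σ_{k_1+k_2=8} C(8; k_1,k_2) · ∏ g_i(k_i), where (1+y)^6 gives the falling factorial (6)_k; (1+y)^5 gives the falling factorial (5)_k.
g_1(k) for k = 0…8: 1, 6, 30, 120, 360, 720, 720, 0, 0.
g_2(k) for k = 0…8: 1, 5, 20, 60, 120, 120, 0, 0, 0.
c_8 = Σ_k C(8,k)·g_1(k)·g_2(8−k) = 56·120·120 + 70·360·120 + 56·720·60 + 28·720·20 = 806400 + 3024000 + 2419200 + 403200 = 6652800.

6652800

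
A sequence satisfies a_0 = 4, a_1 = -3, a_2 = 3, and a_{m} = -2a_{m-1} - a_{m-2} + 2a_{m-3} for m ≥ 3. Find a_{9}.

The ordinary generating function has denominator 1 + 2x + x^2 - 2x^3.
Iterating the recurrence: a_0,…,a_{9} = 4, -3, 3, 5, -19, 39, -49, 21, 85, -289.

-289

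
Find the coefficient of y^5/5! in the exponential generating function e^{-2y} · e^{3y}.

1

The EGF product rule gives c_5 = Σ_{k_1+k_2=5} C(5; k_1,k_2) · ∏ g_i(k_i), where e^{-2y} gives (-2)^k; e^{3y} gives (3)^k.
g_1(k) for k = 0…5: 1, -2, 4, -8, 16, -32.
g_2(k) for k = 0…5: 1, 3, 9, 27, 81, 243.
c_5 = Σ_k C(5,k)·g_1(k)·g_2(5−k) = 1·1·243 + 5·(-2)·81 + 10·4·27 + 10·(-8)·9 + 5·16·3 + 1·(-32)·1 = 243 − 810 + 1080 − 720 + 240 − 32 = 1.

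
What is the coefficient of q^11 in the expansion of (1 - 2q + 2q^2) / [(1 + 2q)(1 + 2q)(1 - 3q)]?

11263

The denominator gives the recurrence a_n = −a_(n−1) + 8a_(n−2) + 12a_(n−3) for n ≥ 3; the numerator fixes a_0 = 1, a_1 = -3, a_2 = 13.
Iterating: 1, -3, 13, -25, 93, -137, 581, -561, 3565, -1081, 22869, 11263, so a_11 = 11263.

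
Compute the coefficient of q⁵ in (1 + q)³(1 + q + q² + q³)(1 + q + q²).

19

(1 + q)³ has coefficients 1,3,3,1 for degrees 0…3.
(1 + q + q² + q³) has coefficients 1,1,1,1,0,0 for degrees 0…5.
Finally multiplying by (1 + q + q²), the product of all factors after the first has coefficients 1,2,3,3,2,1 for degrees 0…5.
[q⁵] = 1·1 + 3·2 + 3·3 + 1·3 = 19.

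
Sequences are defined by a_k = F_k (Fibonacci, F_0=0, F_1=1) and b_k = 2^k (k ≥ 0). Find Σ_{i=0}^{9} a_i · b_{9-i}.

880

This is [x^9] in the product of the two ordinary generating functions.
Σ = 0·512 + 1·256 + 1·128 + 2·64 + 3·32 + 5·16 + 8·8 + 13·4 + 21·2 + 34·1 = 880.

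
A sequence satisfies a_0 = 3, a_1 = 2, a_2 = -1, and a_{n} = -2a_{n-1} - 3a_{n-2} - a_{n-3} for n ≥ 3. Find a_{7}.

53

The ordinary generating function has denominator 1 + 2y + 3y^2 + y^3.
Iterating the recurrence: a_0,…,a_{7} = 3, 2, -1, -7, 15, -8, -22, 53.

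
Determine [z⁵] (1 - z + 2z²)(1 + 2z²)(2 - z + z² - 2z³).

(1 - z + 2z²) has coefficients 1,-1,2 for degrees 0…2.
(1 + 2z²) has coefficients 1,0,2,0,0,0 for degrees 0…5.
Finally multiplying by (2 - z + z² - 2z³), the product of all factors after the first has coefficients 2,-1,5,-4,2,-4 for degrees 0…5.
[z⁵] = 1·(-4) − 1·2 + 2·(-4) = -14.

-14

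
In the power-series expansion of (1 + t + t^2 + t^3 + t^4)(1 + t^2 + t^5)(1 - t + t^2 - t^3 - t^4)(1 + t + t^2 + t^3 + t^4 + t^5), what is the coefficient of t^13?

-12

(1 + t + t^2 + t^3 + t^4) has coefficients 1,1,1,1,1 for degrees 0…4.
(1 + t^2 + t^5) has coefficients 1,0,1,0,0,1,0,0,0,0,0,0,0,0 for degrees 0…13.
Multiplying by (1 - t + t^2 - t^3 - t^4) gives running coefficients 1,-1,2,-2,0,0,-2,1,-1,-1,0,0,0,0 for degrees 0…13.
Finally multiplying by (1 + t + t^2 + t^3 + t^4 + t^5), the product of all factors after the first has coefficients 1,0,2,0,0,0,-3,-1,-4,-3,-3,-3,-1,-2 for degrees 0…13.
[t^13] = 1·(-2) + 1·(-1) + 1·(-3) + 1·(-3) + 1·(-3) = -12.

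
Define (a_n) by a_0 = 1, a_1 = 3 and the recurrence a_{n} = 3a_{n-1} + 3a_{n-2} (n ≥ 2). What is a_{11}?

The ordinary generating function has denominator 1 - 3x - 3x^2.
Iterating the recurrence: a_0,…,a_{11} = 1, 3, 12, 45, 171, 648, 2457, 9315, 35316, 133893, 507627, 1924560.

1924560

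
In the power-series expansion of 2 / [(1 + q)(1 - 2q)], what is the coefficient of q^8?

342

Partial fractions give a closed form: a_n = (2/3)·(-1)^n + (4/3)·2^n.
At n = 8: a_8 = 342.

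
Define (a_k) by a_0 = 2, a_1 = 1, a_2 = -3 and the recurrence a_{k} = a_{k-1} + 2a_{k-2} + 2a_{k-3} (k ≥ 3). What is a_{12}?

The ordinary generating function has denominator 1 - x - 2x^2 - 2x^3.
Iterating the recurrence: a_0,…,a_{12} = 2, 1, -3, 3, -1, -1, 3, -1, 3, 7, 11, 31, 67.

67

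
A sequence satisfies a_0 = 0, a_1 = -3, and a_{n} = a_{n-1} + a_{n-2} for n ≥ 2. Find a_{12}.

The ordinary generating function has denominator 1 - t - t^2.
Iterating the recurrence: a_0,…,a_{12} = 0, -3, -3, -6, -9, -15, -24, -39, -63, -102, -165, -267, -432.

-432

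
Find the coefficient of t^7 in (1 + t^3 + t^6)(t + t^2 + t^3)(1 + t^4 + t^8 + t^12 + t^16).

(1 + t^3 + t^6) has coefficients 1,0,0,1,0,0,1 for degrees 0…6.
(t + t^2 + t^3) has coefficients 0,1,1,1,0,0,0,0 for degrees 0…7.
Finally multiplying by (1 + t^4 + t^8 + t^12 + t^16), the product of all factors after the first has coefficients 0,1,1,1,0,1,1,1 for degrees 0…7.
[t^7] = 1·1 + 1·0 + 1·1 = 2.

2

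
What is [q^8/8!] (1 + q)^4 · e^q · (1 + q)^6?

12975561

The EGF product rule gives c_8 = Σ_{k_1+k_2+k_3=8} C(8; k_1,k_2,k_3) · ∏ g_i(k_i), where (1+q)^4 gives the falling factorial (4)_k; e^q gives (1)^k; (1+q)^6 gives the falling factorial (6)_k.
g_1(k) for k = 0…8: 1, 4, 12, 24, 24, 0, 0, 0, 0.
g_2(k) for k = 0…8: 1, 1, 1, 1, 1, 1, 1, 1, 1.
g_3(k) for k = 0…8: 1, 6, 30, 120, 360, 720, 720, 0, 0.
First combine the last two factors: h(k) = Σ_j C(k,j)·g_2(j)·g_3(k−j) for k = 0…8: 1, 7, 43, 229, 1045, 4051, 13327, 37633, 93289.
c_8 = Σ_k C(8,k)·g_1(k)·h(8−k) = 1·1·93289 + 8·4·37633 + 28·12·13327 + 56·24·4051 + 70·24·1045 = 93289 + 1204256 + 4477872 + 5444544 + 1755600 = 12975561.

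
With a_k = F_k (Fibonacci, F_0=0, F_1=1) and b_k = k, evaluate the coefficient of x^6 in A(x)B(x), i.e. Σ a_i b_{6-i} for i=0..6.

26

The convolution is the x^6 coefficient of A(x)B(x).
Σ = 0·6 + 1·5 + 1·4 + 2·3 + 3·2 + 5·1 + 8·0 = 26.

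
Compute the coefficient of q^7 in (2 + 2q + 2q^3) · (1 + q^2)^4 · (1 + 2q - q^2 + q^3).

28

(2 + 2q + 2q^3) has coefficients 2,2,0,2 for degrees 0…3.
(1 + q^2)^4 has coefficients 1,0,4,0,6,0,4,0 for degrees 0…7.
Finally multiplying by (1 + 2q - q^2 + q^3), the product of all factors after the first has coefficients 1,2,3,9,2,16,-2,14 for degrees 0…7.
[q^7] = 2·14 + 2·(-2) + 2·2 = 28.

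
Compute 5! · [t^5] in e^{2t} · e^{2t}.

1024

The EGF product rule gives c_5 = Σ_{k_1+k_2=5} C(5; k_1,k_2) · ∏ g_i(k_i), where e^{2t} gives (2)^k; e^{2t} gives (2)^k.
g_1(k) for k = 0…5: 1, 2, 4, 8, 16, 32.
g_2(k) for k = 0…5: 1, 2, 4, 8, 16, 32.
c_5 = Σ_k C(5,k)·g_1(k)·g_2(5−k) = 1·1·32 + 5·2·16 + 10·4·8 + 10·8·4 + 5·16·2 + 1·32·1 = 32 + 160 + 320 + 320 + 160 + 32 = 1024.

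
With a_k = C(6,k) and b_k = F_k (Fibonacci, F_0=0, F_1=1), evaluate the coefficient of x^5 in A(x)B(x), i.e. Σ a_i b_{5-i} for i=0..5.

88

Write out a_i and b_{5-i} for i = 0,…,5 and sum the products.
Σ = 1·5 + 6·3 + 15·2 + 20·1 + 15·1 + 6·0 = 88.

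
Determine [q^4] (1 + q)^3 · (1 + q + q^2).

(1 + q)^3 has coefficients 1,3,3,1 for degrees 0…3.
(1 + q + q^2) has coefficients 1,1,1,0,0 for degrees 0…4.
[q^4] = 1·0 + 3·0 + 3·1 + 1·1 = 4.

4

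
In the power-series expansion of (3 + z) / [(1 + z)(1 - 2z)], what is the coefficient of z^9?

1194

Partial fractions give a closed form: a_n = (2/3)·(-1)^n + (7/3)·2^n.
At n = 9: a_9 = 1194.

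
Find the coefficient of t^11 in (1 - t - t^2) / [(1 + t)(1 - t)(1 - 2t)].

683

Partial fractions give a closed form: a_n = (1/6)·(-1)^n + (1/2)·1^n + (1/3)·2^n.
At n = 11: a_11 = 683.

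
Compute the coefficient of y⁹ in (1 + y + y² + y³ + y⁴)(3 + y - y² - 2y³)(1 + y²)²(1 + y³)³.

30

(1 + y + y² + y³ + y⁴) has coefficients 1,1,1,1,1 for degrees 0…4.
(3 + y - y² - 2y³) has coefficients 3,1,-1,-2,0,0,0,0,0,0 for degrees 0…9.
Multiplying by (1 + y²)² gives running coefficients 3,1,5,0,1,-3,-1,-2,0,0 for degrees 0…9.
Finally multiplying by (1 + y³)³, the product of all factors after the first has coefficients 3,1,5,9,4,12,8,4,6,0 for degrees 0…9.
[y⁹] = 1·0 + 1·6 + 1·4 + 1·8 + 1·12 = 30.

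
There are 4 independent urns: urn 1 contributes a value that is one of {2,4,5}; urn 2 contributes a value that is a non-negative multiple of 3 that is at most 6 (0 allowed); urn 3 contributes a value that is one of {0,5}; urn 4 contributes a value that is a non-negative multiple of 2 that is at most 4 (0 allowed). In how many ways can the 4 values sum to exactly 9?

5

The generating function for the choices is (t² + t⁴ + t⁵)·(1 + t³ + t⁶)·(1 + t⁵)·(1 + t² + t⁴); the count is [t⁹].
(t² + t⁴ + t⁵) has coefficients 0,0,1,0,1,1 for degrees 0…5.
(1 + t³ + t⁶) has coefficients 1,0,0,1,0,0,1,0,0,0 for degrees 0…9.
Multiplying by (1 + t⁵) gives running coefficients 1,0,0,1,0,1,1,0,1,0 for degrees 0…9.
Finally multiplying by (1 + t² + t⁴), the product of all factors after the first has coefficients 1,0,1,1,1,2,1,2,2,1 for degrees 0…9.
[t⁹] = 1·2 + 1·2 + 1·1 = 5.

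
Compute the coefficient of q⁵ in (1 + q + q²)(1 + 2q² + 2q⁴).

(1 + q + q²) has coefficients 1,1,1 for degrees 0…2.
(1 + 2q² + 2q⁴) has coefficients 1,0,2,0,2,0 for degrees 0…5.
[q⁵] = 1·0 + 1·2 + 1·0 = 2.

2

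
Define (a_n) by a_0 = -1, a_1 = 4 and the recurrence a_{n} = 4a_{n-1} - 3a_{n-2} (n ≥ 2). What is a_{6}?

1819

The ordinary generating function has denominator 1 - 4y + 3y^2.
Iterating the recurrence: a_0,…,a_{6} = -1, 4, 19, 64, 199, 604, 1819.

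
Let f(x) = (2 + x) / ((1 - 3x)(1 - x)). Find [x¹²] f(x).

1860042

Partial fractions give a closed form: a_n = (7/2)·3^n + (-3/2)·1^n.
At n = 12: a_12 = 1860042.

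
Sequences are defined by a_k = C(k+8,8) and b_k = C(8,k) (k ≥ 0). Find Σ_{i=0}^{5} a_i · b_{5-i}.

13073

The convolution is the x^5 coefficient of A(x)B(x).
Σ = 1·56 + 9·70 + 45·56 + 165·28 + 495·8 + 1287·1 = 13073.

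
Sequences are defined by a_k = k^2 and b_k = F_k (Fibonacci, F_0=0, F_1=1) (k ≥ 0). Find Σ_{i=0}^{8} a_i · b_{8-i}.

273

This is [x^8] in the product of the two ordinary generating functions.
Σ = 0·21 + 1·13 + 4·8 + 9·5 + 16·3 + 25·2 + 36·1 + 49·1 + 64·0 = 273.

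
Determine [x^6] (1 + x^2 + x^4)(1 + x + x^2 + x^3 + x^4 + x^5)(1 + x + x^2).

(1 + x^2 + x^4) has coefficients 1,0,1,0,1 for degrees 0…4.
(1 + x + x^2 + x^3 + x^4 + x^5) has coefficients 1,1,1,1,1,1,0 for degrees 0…6.
Finally multiplying by (1 + x + x^2), the product of all factors after the first has coefficients 1,2,3,3,3,3,2 for degrees 0…6.
[x^6] = 1·2 + 1·3 + 1·3 = 8.

8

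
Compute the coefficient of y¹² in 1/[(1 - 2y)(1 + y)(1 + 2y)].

Partial fractions give a closed form: a_n = (1/3)·2^n + (-1/3)·(-1)^n + (1)·(-2)^n.
At n = 12: a_12 = 5461.

5461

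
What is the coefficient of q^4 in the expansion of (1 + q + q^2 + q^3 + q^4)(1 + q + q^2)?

(1 + q + q^2 + q^3 + q^4) has coefficients 1,1,1,1,1 for degrees 0…4.
(1 + q + q^2) has coefficients 1,1,1,0,0 for degrees 0…4.
[q^4] = 1·0 + 1·0 + 1·1 + 1·1 + 1·1 = 3.

3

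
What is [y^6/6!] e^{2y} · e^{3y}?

The EGF product rule gives c_6 = Σ_{k_1+k_2=6} C(6; k_1,k_2) · ∏ g_i(k_i), where e^{2y} gives (2)^k; e^{3y} gives (3)^k.
g_1(k) for k = 0…6: 1, 2, 4, 8, 16, 32, 64.
g_2(k) for k = 0…6: 1, 3, 9, 27, 81, 243, 729.
c_6 = Σ_k C(6,k)·g_1(k)·g_2(6−k) = 1·1·729 + 6·2·243 + 15·4·81 + 20·8·27 + 15·16·9 + 6·32·3 + 1·64·1 = 729 + 2916 + 4860 + 4320 + 2160 + 576 + 64 = 15625.

15625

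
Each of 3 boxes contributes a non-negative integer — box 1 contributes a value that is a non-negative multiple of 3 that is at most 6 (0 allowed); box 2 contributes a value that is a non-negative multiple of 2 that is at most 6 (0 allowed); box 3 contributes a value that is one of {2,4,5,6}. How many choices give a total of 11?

5

The generating function for the choices is (1 + x³ + x⁶)·(1 + x² + x⁴ + x⁶)·(x² + x⁴ + x⁵ + x⁶); the count is [x¹¹].
(1 + x³ + x⁶) has coefficients 1,0,0,1,0,0,1 for degrees 0…6.
(1 + x² + x⁴ + x⁶) has coefficients 1,0,1,0,1,0,1,0,0,0,0,0 for degrees 0…11.
Finally multiplying by (x² + x⁴ + x⁵ + x⁶), the product of all factors after the first has coefficients 0,0,1,0,2,1,3,1,3,1,2,1 for degrees 0…11.
[x¹¹] = 1·1 + 1·3 + 1·1 = 5.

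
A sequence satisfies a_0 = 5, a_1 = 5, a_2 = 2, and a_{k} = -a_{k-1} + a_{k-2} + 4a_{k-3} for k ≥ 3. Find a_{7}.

-31

The ordinary generating function has denominator 1 + t - t^2 - 4t^3.
Iterating the recurrence: a_0,…,a_{7} = 5, 5, 2, 23, -1, 32, 59, -31.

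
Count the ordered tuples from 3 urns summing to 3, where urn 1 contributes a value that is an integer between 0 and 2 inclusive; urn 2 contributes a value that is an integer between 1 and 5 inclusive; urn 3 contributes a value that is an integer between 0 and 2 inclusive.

The generating function for the choices is (1 + x + x^2)·(x + x^2 + x^3 + x^4 + x^5)·(1 + x + x^2); the count is [x^3].
(1 + x + x^2) has coefficients 1,1,1 for degrees 0…2.
(x + x^2 + x^3 + x^4 + x^5) has coefficients 0,1,1,1 for degrees 0…3.
Finally multiplying by (1 + x + x^2), the product of all factors after the first has coefficients 0,1,2,3 for degrees 0…3.
[x^3] = 1·3 + 1·2 + 1·1 = 6.

6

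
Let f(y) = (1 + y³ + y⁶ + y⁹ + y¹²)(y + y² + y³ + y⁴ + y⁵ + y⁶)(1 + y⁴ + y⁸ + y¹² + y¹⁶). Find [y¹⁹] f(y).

7

(1 + y³ + y⁶ + y⁹ + y¹²) has coefficients 1,0,0,1,0,0,1,0,0,1,0,0,1 for degrees 0…12.
(y + y² + y³ + y⁴ + y⁵ + y⁶) has coefficients 0,1,1,1,1,1,1,0,0,0,0,0,0,0,0,0,0,0,0,0 for degrees 0…19.
Finally multiplying by (1 + y⁴ + y⁸ + y¹² + y¹⁶), the product of all factors after the first has coefficients 0,1,1,1,1,2,2,1,1,2,2,1,1,2,2,1,1,2,2,1 for degrees 0…19.
[y¹⁹] = 1·1 + 1·1 + 1·2 + 1·2 + 1·1 = 7.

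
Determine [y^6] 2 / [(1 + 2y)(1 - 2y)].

Partial fractions give a closed form: a_n = (1)·(-2)^n + (1)·2^n.
At n = 6: a_6 = 128.

128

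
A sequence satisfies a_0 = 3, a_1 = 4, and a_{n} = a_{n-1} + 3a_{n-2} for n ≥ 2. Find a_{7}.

748

The ordinary generating function has denominator 1 - t - 3t^2.
Iterating the recurrence: a_0,…,a_{7} = 3, 4, 13, 25, 64, 139, 331, 748.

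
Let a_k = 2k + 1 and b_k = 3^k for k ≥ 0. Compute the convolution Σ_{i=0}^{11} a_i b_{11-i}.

This is [x^11] in the product of the two ordinary generating functions.
Σ = 1·177147 + 3·59049 + 5·19683 + 7·6561 + 9·2187 + 11·729 + 13·243 + 15·81 + 17·27 + 19·9 + 21·3 + 23·1 = 531428.

531428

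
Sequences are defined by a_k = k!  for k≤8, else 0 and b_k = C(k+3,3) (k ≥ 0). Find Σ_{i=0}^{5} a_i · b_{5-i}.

407

Write out a_i and b_{5-i} for i = 0,…,5 and sum the products.
Σ = 1·56 + 1·35 + 2·20 + 6·10 + 24·4 + 120·1 = 407.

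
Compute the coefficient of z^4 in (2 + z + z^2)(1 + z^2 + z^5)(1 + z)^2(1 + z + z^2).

21

(2 + z + z^2) has coefficients 2,1,1 for degrees 0…2.
(1 + z^2 + z^5) has coefficients 1,0,1,0,0 for degrees 0…4.
Multiplying by (1 + z)^2 gives running coefficients 1,2,2,2,1 for degrees 0…4.
Finally multiplying by (1 + z + z^2), the product of all factors after the first has coefficients 1,3,5,6,5 for degrees 0…4.
[z^4] = 2·5 + 1·6 + 1·5 = 21.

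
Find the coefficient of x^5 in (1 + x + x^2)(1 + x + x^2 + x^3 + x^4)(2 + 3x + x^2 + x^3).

(1 + x + x^2) has coefficients 1,1,1 for degrees 0…2.
(1 + x + x^2 + x^3 + x^4) has coefficients 1,1,1,1,1,0 for degrees 0…5.
Finally multiplying by (2 + 3x + x^2 + x^3), the product of all factors after the first has coefficients 2,5,6,7,7,5 for degrees 0…5.
[x^5] = 1·5 + 1·7 + 1·7 = 19.

19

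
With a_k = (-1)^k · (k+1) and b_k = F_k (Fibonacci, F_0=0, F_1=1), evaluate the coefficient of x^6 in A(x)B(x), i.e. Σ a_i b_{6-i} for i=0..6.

This is [x^6] in the product of the two ordinary generating functions.
Σ = 1·8 − 2·5 + 3·3 − 4·2 + 5·1 − 6·1 + 7·0 = -2.

-2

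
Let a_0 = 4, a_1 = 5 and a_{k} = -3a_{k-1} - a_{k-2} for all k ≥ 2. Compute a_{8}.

-6443

The ordinary generating function has denominator 1 + 3y + y^2.
Iterating the recurrence: a_0,…,a_{8} = 4, 5, -19, 52, -137, 359, -940, 2461, -6443.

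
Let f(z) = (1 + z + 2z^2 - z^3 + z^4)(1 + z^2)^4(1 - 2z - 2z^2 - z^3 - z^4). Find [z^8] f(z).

(1 + z + 2z^2 - z^3 + z^4) has coefficients 1,1,2,-1,1 for degrees 0…4.
(1 + z^2)^4 has coefficients 1,0,4,0,6,0,4,0,1 for degrees 0…8.
Finally multiplying by (1 - 2z - 2z^2 - z^3 - z^4), the product of all factors after the first has coefficients 1,-2,2,-9,-3,-16,-12,-14,-13 for degrees 0…8.
[z^8] = 1·(-13) + 1·(-14) + 2·(-12) − 1·(-16) + 1·(-3) = -38.

-38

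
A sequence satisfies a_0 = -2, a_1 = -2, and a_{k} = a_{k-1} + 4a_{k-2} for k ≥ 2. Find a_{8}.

-2330

The ordinary generating function has denominator 1 - q - 4q^2.
Iterating the recurrence: a_0,…,a_{8} = -2, -2, -10, -18, -58, -130, -362, -882, -2330.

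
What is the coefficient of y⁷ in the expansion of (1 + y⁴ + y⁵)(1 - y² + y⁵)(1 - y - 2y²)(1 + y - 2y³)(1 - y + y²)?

1

(1 + y⁴ + y⁵) has coefficients 1,0,0,0,1,1 for degrees 0…5.
(1 - y² + y⁵) has coefficients 1,0,-1,0,0,1,0,0 for degrees 0…7.
Multiplying by (1 - y - 2y²) gives running coefficients 1,-1,-3,1,2,1,-1,-2 for degrees 0…7.
Multiplying by (1 + y - 2y³) gives running coefficients 1,0,-4,-4,5,9,-2,-7 for degrees 0…7.
Finally multiplying by (1 - y + y²), the product of all factors after the first has coefficients 1,-1,-3,0,5,0,-6,4 for degrees 0…7.
[y⁷] = 1·4 + 1·0 + 1·(-3) = 1.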